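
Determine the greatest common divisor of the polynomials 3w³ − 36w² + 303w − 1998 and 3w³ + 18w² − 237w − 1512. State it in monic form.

w − 9

Repeated division with remainder:
  3w³ − 36w² + 303w − 1998 = (3w³ + 18w² − 237w − 1512) + (−54w² + 540w − 486)
  3w³ + 18w² − 237w − 1512 = (−(1/18)w − 8/9)(−54w² + 540w − 486) + (216w − 1944)
  −54w² + 540w − 486 = (−(1/4)w + 1/4)(216w − 1944) + (0)
Last nonzero remainder: 216w − 1944. Dividing through by 216 gives the monic gcd w − 9.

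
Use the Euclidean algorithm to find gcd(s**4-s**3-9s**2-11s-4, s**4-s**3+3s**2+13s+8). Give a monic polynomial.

Repeated division with remainder:
  s**4-s**3-9s**2-11s-4 = (s**4-s**3+3s**2+13s+8) + (-12s**2-24s-12)
  s**4-s**3+3s**2+13s+8 = (-(1/12)s**2+(1/4)s-2/3)(-12s**2-24s-12) + (0)
Last nonzero remainder: -12s**2-24s-12. Dividing through by -12 gives the monic gcd s**2+2s+1.

s**2+2s+1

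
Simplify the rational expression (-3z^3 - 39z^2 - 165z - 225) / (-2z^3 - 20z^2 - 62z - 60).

Repeated division with remainder:
  -3z^3 - 39z^2 - 165z - 225 = (3/2)(-2z^3 - 20z^2 - 62z - 60) + (-9z^2 - 72z - 135)
  -2z^3 - 20z^2 - 62z - 60 = ((2/9)z + 4/9)(-9z^2 - 72z - 135) + (0)
Last nonzero remainder: -9z^2 - 72z - 135. Dividing through by -9 gives the monic gcd z^2 + 8z + 15.
Cancel z^2 + 8z + 15 from numerator and denominator to get the reduced form.

(3z + 15)/(2z + 4)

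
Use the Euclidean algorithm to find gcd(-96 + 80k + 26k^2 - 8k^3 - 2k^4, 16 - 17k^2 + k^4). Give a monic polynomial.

-4 + 3k + k^2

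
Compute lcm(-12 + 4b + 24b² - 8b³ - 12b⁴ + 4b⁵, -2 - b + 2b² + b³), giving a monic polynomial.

-6 - b + 13b² + 2b³ - 8b⁴ - b⁵ + b⁶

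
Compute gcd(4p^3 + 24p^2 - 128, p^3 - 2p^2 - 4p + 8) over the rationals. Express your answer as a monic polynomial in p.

p - 2

Repeated division with remainder:
  4p^3 + 24p^2 - 128 = (4)(p^3 - 2p^2 - 4p + 8) + (32p^2 + 16p - 160)
  p^3 - 2p^2 - 4p + 8 = ((1/32)p - 5/64)(32p^2 + 16p - 160) + ((9/4)p - 9/2)
  32p^2 + 16p - 160 = ((128/9)p + 320/9)((9/4)p - 9/2) + (0)
Last nonzero remainder: (9/4)p - 9/2. Dividing through by 9/4 gives the monic gcd p - 2.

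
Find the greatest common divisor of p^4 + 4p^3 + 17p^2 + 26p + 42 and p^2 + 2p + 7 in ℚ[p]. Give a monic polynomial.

p^2 + 2p + 7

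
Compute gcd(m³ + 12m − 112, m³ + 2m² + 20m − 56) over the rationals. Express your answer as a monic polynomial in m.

Euclidean algorithm in ℚ[m]:
  m³ + 12m − 112 = (m³ + 2m² + 20m − 56) + (−2m² − 8m − 56)
  m³ + 2m² + 20m − 56 = (−(1/2)m + 1)(−2m² − 8m − 56) + (0)
Last nonzero remainder: −2m² − 8m − 56. Dividing through by −2 gives the monic gcd m² + 4m + 28.

m² + 4m + 28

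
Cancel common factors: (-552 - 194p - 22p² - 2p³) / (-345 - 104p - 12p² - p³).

(8 + 2p)/(5 + p)

Apply the Euclidean algorithm:
  -2p³ - 22p² - 194p - 552 = (2)(-p³ - 12p² - 104p - 345) + (2p² + 14p + 138)
  -p³ - 12p² - 104p - 345 = (-(1/2)p - 5/2)(2p² + 14p + 138) + (0)
Last nonzero remainder: 2p² + 14p + 138. Dividing through by 2 gives the monic gcd p² + 7p + 69.
Cancel p² + 7p + 69 from numerator and denominator to get the reduced form.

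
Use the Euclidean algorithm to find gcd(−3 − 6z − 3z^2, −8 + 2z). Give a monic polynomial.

By polynomial division,
  −3z^2 − 6z − 3 = (−(3/2)z − 9)(2z − 8) + (−75)
  2z − 8 = (−(2/75)z + 8/75)(−75) + (0)
The last nonzero remainder is the constant −75, so the polynomials are coprime and gcd = 1.

1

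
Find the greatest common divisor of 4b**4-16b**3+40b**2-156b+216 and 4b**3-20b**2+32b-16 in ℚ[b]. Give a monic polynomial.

b-2

Euclidean algorithm in ℚ[b]:
  4b**4-16b**3+40b**2-156b+216 = (b+1)(4b**3-20b**2+32b-16) + (28b**2-172b+232)
  4b**3-20b**2+32b-16 = ((1/7)b+8/49)(28b**2-172b+232) + ((1320/49)b-2640/49)
  28b**2-172b+232 = ((343/330)b-1421/330)((1320/49)b-2640/49) + (0)
Last nonzero remainder: (1320/49)b-2640/49. Dividing through by 1320/49 gives the monic gcd b-2.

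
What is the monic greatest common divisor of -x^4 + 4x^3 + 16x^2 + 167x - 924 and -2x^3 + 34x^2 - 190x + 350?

x - 7

By polynomial division,
  -x^4 + 4x^3 + 16x^2 + 167x - 924 = ((1/2)x + 13/2)(-2x^3 + 34x^2 - 190x + 350) + (-110x^2 + 1227x - 3199)
  -2x^3 + 34x^2 - 190x + 350 = ((1/55)x - 643/6050)(-110x^2 + 1227x - 3199) + (-(8649/6050)x + 60543/6050)
  -110x^2 + 1227x - 3199 = ((665500/8649)x - 2764850/8649)(-(8649/6050)x + 60543/6050) + (0)
Last nonzero remainder: -(8649/6050)x + 60543/6050. Dividing through by -8649/6050 gives the monic gcd x - 7.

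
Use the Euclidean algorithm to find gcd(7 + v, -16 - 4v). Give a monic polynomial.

1

Apply the Euclidean algorithm:
  v + 7 = (-1/4)(-4v - 16) + (3)
  -4v - 16 = (-(4/3)v - 16/3)(3) + (0)
The last nonzero remainder is the constant 3, so the polynomials are coprime and gcd = 1.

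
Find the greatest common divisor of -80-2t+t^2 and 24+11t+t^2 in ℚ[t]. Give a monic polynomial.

8+t

Euclidean algorithm in ℚ[t]:
  t^2-2t-80 = (t^2+11t+24) + (-13t-104)
  t^2+11t+24 = (-(1/13)t-3/13)(-13t-104) + (0)
Last nonzero remainder: -13t-104. Dividing through by -13 gives the monic gcd t+8.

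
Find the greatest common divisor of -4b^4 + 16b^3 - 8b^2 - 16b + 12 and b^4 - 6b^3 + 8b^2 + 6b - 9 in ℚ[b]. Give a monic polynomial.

b^3 - 3b^2 - b + 3

By polynomial division,
  -4b^4 + 16b^3 - 8b^2 - 16b + 12 = (-4)(b^4 - 6b^3 + 8b^2 + 6b - 9) + (-8b^3 + 24b^2 + 8b - 24)
  b^4 - 6b^3 + 8b^2 + 6b - 9 = (-(1/8)b + 3/8)(-8b^3 + 24b^2 + 8b - 24) + (0)
Last nonzero remainder: -8b^3 + 24b^2 + 8b - 24. Dividing through by -8 gives the monic gcd b^3 - 3b^2 - b + 3.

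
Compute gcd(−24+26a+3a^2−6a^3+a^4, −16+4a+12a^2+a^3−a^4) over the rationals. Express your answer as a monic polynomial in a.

By polynomial division,
  a^4−6a^3+3a^2+26a−24 = (−1)(−a^4+a^3+12a^2+4a−16) + (−5a^3+15a^2+30a−40)
  −a^4+a^3+12a^2+4a−16 = ((1/5)a+2/5)(−5a^3+15a^2+30a−40) + (0)
Last nonzero remainder: −5a^3+15a^2+30a−40. Dividing through by −5 gives the monic gcd a^3−3a^2−6a+8.

8−6a−3a^2+a^3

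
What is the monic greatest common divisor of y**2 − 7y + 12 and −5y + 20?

y − 4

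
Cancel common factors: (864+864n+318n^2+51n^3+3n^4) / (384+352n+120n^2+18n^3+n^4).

(9+3n)/(4+n)

Apply the Euclidean algorithm:
  3n^4+51n^3+318n^2+864n+864 = (3)(n^4+18n^3+120n^2+352n+384) + (−3n^3−42n^2−192n−288)
  n^4+18n^3+120n^2+352n+384 = (−(1/3)n−4/3)(−3n^3−42n^2−192n−288) + (0)
Last nonzero remainder: −3n^3−42n^2−192n−288. Dividing through by −3 gives the monic gcd n^3+14n^2+64n+96.
Cancel n^3+14n^2+64n+96 from numerator and denominator to get the reduced form.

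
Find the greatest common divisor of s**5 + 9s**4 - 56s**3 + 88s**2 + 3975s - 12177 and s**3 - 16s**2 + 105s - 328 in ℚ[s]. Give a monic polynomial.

s**2 - 8s + 41

Apply the Euclidean algorithm:
  s**5 + 9s**4 - 56s**3 + 88s**2 + 3975s - 12177 = (s**2 + 25s + 239)(s**3 - 16s**2 + 105s - 328) + (1615s**2 - 12920s + 66215)
  s**3 - 16s**2 + 105s - 328 = ((1/1615)s - 8/1615)(1615s**2 - 12920s + 66215) + (0)
Last nonzero remainder: 1615s**2 - 12920s + 66215. Dividing through by 1615 gives the monic gcd s**2 - 8s + 41.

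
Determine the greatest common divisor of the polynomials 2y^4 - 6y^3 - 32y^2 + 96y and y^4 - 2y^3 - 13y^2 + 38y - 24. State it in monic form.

Euclidean algorithm in ℚ[y]:
  2y^4 - 6y^3 - 32y^2 + 96y = (2)(y^4 - 2y^3 - 13y^2 + 38y - 24) + (-2y^3 - 6y^2 + 20y + 48)
  y^4 - 2y^3 - 13y^2 + 38y - 24 = (-(1/2)y + 5/2)(-2y^3 - 6y^2 + 20y + 48) + (12y^2 + 12y - 144)
  -2y^3 - 6y^2 + 20y + 48 = (-(1/6)y - 1/3)(12y^2 + 12y - 144) + (0)
Last nonzero remainder: 12y^2 + 12y - 144. Dividing through by 12 gives the monic gcd y^2 + y - 12.

y^2 + y - 12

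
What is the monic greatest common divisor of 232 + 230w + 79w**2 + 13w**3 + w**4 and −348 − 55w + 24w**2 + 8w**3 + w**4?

116 + 57w + 11w**2 + w**3

Repeated division with remainder:
  w**4 + 13w**3 + 79w**2 + 230w + 232 = (w**4 + 8w**3 + 24w**2 − 55w − 348) + (5w**3 + 55w**2 + 285w + 580)
  w**4 + 8w**3 + 24w**2 − 55w − 348 = ((1/5)w − 3/5)(5w**3 + 55w**2 + 285w + 580) + (0)
Last nonzero remainder: 5w**3 + 55w**2 + 285w + 580. Dividing through by 5 gives the monic gcd w**3 + 11w**2 + 57w + 116.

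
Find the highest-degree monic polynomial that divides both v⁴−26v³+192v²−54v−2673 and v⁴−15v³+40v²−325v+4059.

v²−20v+99

Euclidean algorithm in ℚ[v]:
  v⁴−26v³+192v²−54v−2673 = (v⁴−15v³+40v²−325v+4059) + (−11v³+152v²+271v−6732)
  v⁴−15v³+40v²−325v+4059 = (−(1/11)v+13/121)(−11v³+152v²+271v−6732) + ((5845/121)v²−(116900/121)v+52605/11)
  −11v³+152v²+271v−6732 = (−(1331/5845)v−8228/5845)((5845/121)v²−(116900/121)v+52605/11) + (0)
Last nonzero remainder: (5845/121)v²−(116900/121)v+52605/11. Dividing through by 5845/121 gives the monic gcd v²−20v+99.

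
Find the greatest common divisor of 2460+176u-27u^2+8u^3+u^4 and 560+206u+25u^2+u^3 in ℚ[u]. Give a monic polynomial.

10+u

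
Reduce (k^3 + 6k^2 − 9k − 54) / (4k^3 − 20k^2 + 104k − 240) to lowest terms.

By polynomial division,
  k^3 + 6k^2 − 9k − 54 = (1/4)(4k^3 − 20k^2 + 104k − 240) + (11k^2 − 35k + 6)
  4k^3 − 20k^2 + 104k − 240 = ((4/11)k − 80/121)(11k^2 − 35k + 6) + ((9520/121)k − 28560/121)
  11k^2 − 35k + 6 = ((1331/9520)k − 121/4760)((9520/121)k − 28560/121) + (0)
Last nonzero remainder: (9520/121)k − 28560/121. Dividing through by 9520/121 gives the monic gcd k − 3.
Cancel k − 3 from numerator and denominator to get the reduced form.

(k^2 + 9k + 18)/(4k^2 − 8k + 80)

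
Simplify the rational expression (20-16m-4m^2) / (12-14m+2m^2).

(-10-2m)/(-6+m)

Apply the Euclidean algorithm:
  -4m^2-16m+20 = (-2)(2m^2-14m+12) + (-44m+44)
  2m^2-14m+12 = (-(1/22)m+3/11)(-44m+44) + (0)
Last nonzero remainder: -44m+44. Dividing through by -44 gives the monic gcd m-1.
Cancel m-1 from numerator and denominator to get the reduced form.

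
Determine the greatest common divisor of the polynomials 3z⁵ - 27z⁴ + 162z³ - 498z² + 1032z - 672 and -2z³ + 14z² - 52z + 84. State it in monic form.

Apply the Euclidean algorithm:
  3z⁵ - 27z⁴ + 162z³ - 498z² + 1032z - 672 = (-(3/2)z² + 3z - 21)(-2z³ + 14z² - 52z + 84) + (78z² - 312z + 1092)
  -2z³ + 14z² - 52z + 84 = (-(1/39)z + 1/13)(78z² - 312z + 1092) + (0)
Last nonzero remainder: 78z² - 312z + 1092. Dividing through by 78 gives the monic gcd z² - 4z + 14.

z² - 4z + 14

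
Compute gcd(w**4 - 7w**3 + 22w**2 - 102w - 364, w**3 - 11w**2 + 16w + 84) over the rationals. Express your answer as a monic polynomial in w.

Repeated division with remainder:
  w**4 - 7w**3 + 22w**2 - 102w - 364 = (w + 4)(w**3 - 11w**2 + 16w + 84) + (50w**2 - 250w - 700)
  w**3 - 11w**2 + 16w + 84 = ((1/50)w - 3/25)(50w**2 - 250w - 700) + (0)
Last nonzero remainder: 50w**2 - 250w - 700. Dividing through by 50 gives the monic gcd w**2 - 5w - 14.

w**2 - 5w - 14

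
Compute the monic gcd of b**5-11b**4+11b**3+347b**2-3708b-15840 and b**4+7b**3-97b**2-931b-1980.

b**3-2b**2-79b-220

By polynomial division,
  b**5-11b**4+11b**3+347b**2-3708b-15840 = (b-18)(b**4+7b**3-97b**2-931b-1980) + (234b**3-468b**2-18486b-51480)
  b**4+7b**3-97b**2-931b-1980 = ((1/234)b+1/26)(234b**3-468b**2-18486b-51480) + (0)
Last nonzero remainder: 234b**3-468b**2-18486b-51480. Dividing through by 234 gives the monic gcd b**3-2b**2-79b-220.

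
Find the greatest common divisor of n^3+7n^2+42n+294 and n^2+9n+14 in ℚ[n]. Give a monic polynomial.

Apply the Euclidean algorithm:
  n^3+7n^2+42n+294 = (n-2)(n^2+9n+14) + (46n+322)
  n^2+9n+14 = ((1/46)n+1/23)(46n+322) + (0)
Last nonzero remainder: 46n+322. Dividing through by 46 gives the monic gcd n+7.

n+7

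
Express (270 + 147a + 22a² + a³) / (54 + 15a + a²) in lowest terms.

(30 + 13a + a²)/(6 + a)

Euclidean algorithm in ℚ[a]:
  a³ + 22a² + 147a + 270 = (a + 7)(a² + 15a + 54) + (-12a - 108)
  a² + 15a + 54 = (-(1/12)a - 1/2)(-12a - 108) + (0)
Last nonzero remainder: -12a - 108. Dividing through by -12 gives the monic gcd a + 9.
Cancel a + 9 from numerator and denominator to get the reduced form.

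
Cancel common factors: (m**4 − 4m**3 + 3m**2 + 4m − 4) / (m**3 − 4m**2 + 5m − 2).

(m**2 − m − 2)/(m − 1)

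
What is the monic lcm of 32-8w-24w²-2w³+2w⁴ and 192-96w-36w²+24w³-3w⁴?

128-128w-56w²+60w³+2w⁴-7w⁵+w⁶

By polynomial division,
  2w⁴-2w³-24w²-8w+32 = (-2/3)(-3w⁴+24w³-36w²-96w+192) + (14w³-48w²-72w+160)
  -3w⁴+24w³-36w²-96w+192 = (-(3/14)w+48/49)(14w³-48w²-72w+160) + (-(216/49)w²+(432/49)w+1728/49)
  14w³-48w²-72w+160 = (-(343/108)w+245/54)(-(216/49)w²+(432/49)w+1728/49) + (0)
Last nonzero remainder: -(216/49)w²+(432/49)w+1728/49. Dividing through by -216/49 gives the monic gcd w²-2w-8.
Then lcm(f, g) = f·g / gcd(f, g); expanding and making the result monic gives the answer.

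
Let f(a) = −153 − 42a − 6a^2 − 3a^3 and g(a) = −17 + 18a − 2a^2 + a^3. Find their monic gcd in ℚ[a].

Apply the Euclidean algorithm:
  −3a^3 − 6a^2 − 42a − 153 = (−3)(a^3 − 2a^2 + 18a − 17) + (−12a^2 + 12a − 204)
  a^3 − 2a^2 + 18a − 17 = (−(1/12)a + 1/12)(−12a^2 + 12a − 204) + (0)
Last nonzero remainder: −12a^2 + 12a − 204. Dividing through by −12 gives the monic gcd a^2 − a + 17.

17 − a + a^2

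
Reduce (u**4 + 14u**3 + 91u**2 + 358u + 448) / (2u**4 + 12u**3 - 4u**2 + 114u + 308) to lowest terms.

(u**2 + 5u + 32)/(2u**2 - 6u + 22)

Apply the Euclidean algorithm:
  u**4 + 14u**3 + 91u**2 + 358u + 448 = (1/2)(2u**4 + 12u**3 - 4u**2 + 114u + 308) + (8u**3 + 93u**2 + 301u + 294)
  2u**4 + 12u**3 - 4u**2 + 114u + 308 = ((1/4)u - 45/32)(8u**3 + 93u**2 + 301u + 294) + ((1649/32)u**2 + (14841/32)u + 11543/16)
  8u**3 + 93u**2 + 301u + 294 = ((256/1649)u + 672/1649)((1649/32)u**2 + (14841/32)u + 11543/16) + (0)
Last nonzero remainder: (1649/32)u**2 + (14841/32)u + 11543/16. Dividing through by 1649/32 gives the monic gcd u**2 + 9u + 14.
Cancel u**2 + 9u + 14 from numerator and denominator to get the reduced form.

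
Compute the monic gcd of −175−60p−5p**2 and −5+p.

1

Apply the Euclidean algorithm:
  −5p**2−60p−175 = (−5p−85)(p−5) + (−600)
  p−5 = (−(1/600)p+1/120)(−600) + (0)
The last nonzero remainder is the constant −600, so the polynomials are coprime and gcd = 1.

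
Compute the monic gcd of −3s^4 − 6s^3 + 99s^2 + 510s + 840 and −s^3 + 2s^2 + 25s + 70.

s^3 − 2s^2 − 25s − 70

Euclidean algorithm in ℚ[s]:
  −3s^4 − 6s^3 + 99s^2 + 510s + 840 = (3s + 12)(−s^3 + 2s^2 + 25s + 70) + (0)
Last nonzero remainder: −s^3 + 2s^2 + 25s + 70. Dividing through by −1 gives the monic gcd s^3 − 2s^2 − 25s − 70.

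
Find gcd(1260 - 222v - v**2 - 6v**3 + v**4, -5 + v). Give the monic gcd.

Repeated division with remainder:
  v**4 - 6v**3 - v**2 - 222v + 1260 = (v**3 - v**2 - 6v - 252)(v - 5) + (0)
The last nonzero remainder v - 5 is already monic.

-5 + v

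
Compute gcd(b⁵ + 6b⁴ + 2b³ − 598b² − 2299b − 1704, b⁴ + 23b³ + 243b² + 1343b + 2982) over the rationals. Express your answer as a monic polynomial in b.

b² + 10b + 71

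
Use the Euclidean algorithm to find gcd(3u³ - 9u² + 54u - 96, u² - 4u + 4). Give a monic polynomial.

Apply the Euclidean algorithm:
  3u³ - 9u² + 54u - 96 = (3u + 3)(u² - 4u + 4) + (54u - 108)
  u² - 4u + 4 = ((1/54)u - 1/27)(54u - 108) + (0)
Last nonzero remainder: 54u - 108. Dividing through by 54 gives the monic gcd u - 2.

u - 2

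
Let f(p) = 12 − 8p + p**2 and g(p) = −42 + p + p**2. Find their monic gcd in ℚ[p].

−6 + p

By polynomial division,
  p**2 − 8p + 12 = (p**2 + p − 42) + (−9p + 54)
  p**2 + p − 42 = (−(1/9)p − 7/9)(−9p + 54) + (0)
Last nonzero remainder: −9p + 54. Dividing through by −9 gives the monic gcd p − 6.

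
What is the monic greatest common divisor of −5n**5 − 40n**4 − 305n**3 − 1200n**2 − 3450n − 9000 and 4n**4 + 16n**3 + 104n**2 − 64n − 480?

Euclidean algorithm in ℚ[n]:
  −5n**5 − 40n**4 − 305n**3 − 1200n**2 − 3450n − 9000 = (−(5/4)n − 5)(4n**4 + 16n**3 + 104n**2 − 64n − 480) + (−95n**3 − 760n**2 − 4370n − 11400)
  4n**4 + 16n**3 + 104n**2 − 64n − 480 = (−(4/95)n + 16/95)(−95n**3 − 760n**2 − 4370n − 11400) + (48n**2 + 192n + 1440)
  −95n**3 − 760n**2 − 4370n − 11400 = (−(95/48)n − 95/12)(48n**2 + 192n + 1440) + (0)
Last nonzero remainder: 48n**2 + 192n + 1440. Dividing through by 48 gives the monic gcd n**2 + 4n + 30.

n**2 + 4n + 30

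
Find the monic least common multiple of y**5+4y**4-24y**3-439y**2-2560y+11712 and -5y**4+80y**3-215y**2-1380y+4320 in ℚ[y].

y**7-y**6-80y**5-463y**4+499y**3+40316y**2+33600y-421632

Repeated division with remainder:
  y**5+4y**4-24y**3-439y**2-2560y+11712 = (-(1/5)y-4)(-5y**4+80y**3-215y**2-1380y+4320) + (253y**3-1575y**2-7216y+28992)
  -5y**4+80y**3-215y**2-1380y+4320 = (-(5/253)y+12365/64009)(253y**3-1575y**2-7216y+28992) + (-(3415300/64009)y**2+(3415300/5819)y-81967200/64009)
  253y**3-1575y**2-7216y+28992 = (-(16194277/3415300)y-19330718/853825)(-(3415300/64009)y**2+(3415300/5819)y-81967200/64009) + (0)
Last nonzero remainder: -(3415300/64009)y**2+(3415300/5819)y-81967200/64009. Dividing through by -3415300/64009 gives the monic gcd y**2-11y+24.
Then lcm(f, g) = f·g / gcd(f, g); expanding and making the result monic gives the answer.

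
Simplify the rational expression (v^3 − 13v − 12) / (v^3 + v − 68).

(v^2 + 4v + 3)/(v^2 + 4v + 17)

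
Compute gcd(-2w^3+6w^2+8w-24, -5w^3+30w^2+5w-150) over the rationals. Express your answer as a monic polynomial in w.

Euclidean algorithm in ℚ[w]:
  -2w^3+6w^2+8w-24 = (2/5)(-5w^3+30w^2+5w-150) + (-6w^2+6w+36)
  -5w^3+30w^2+5w-150 = ((5/6)w-25/6)(-6w^2+6w+36) + (0)
Last nonzero remainder: -6w^2+6w+36. Dividing through by -6 gives the monic gcd w^2-w-6.

w^2-w-6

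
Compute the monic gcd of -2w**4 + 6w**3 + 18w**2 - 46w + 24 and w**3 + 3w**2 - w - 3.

Repeated division with remainder:
  -2w**4 + 6w**3 + 18w**2 - 46w + 24 = (-2w + 12)(w**3 + 3w**2 - w - 3) + (-20w**2 - 40w + 60)
  w**3 + 3w**2 - w - 3 = (-(1/20)w - 1/20)(-20w**2 - 40w + 60) + (0)
Last nonzero remainder: -20w**2 - 40w + 60. Dividing through by -20 gives the monic gcd w**2 + 2w - 3.

w**2 + 2w - 3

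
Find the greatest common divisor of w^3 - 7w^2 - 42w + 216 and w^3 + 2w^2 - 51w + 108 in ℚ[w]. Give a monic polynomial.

Apply the Euclidean algorithm:
  w^3 - 7w^2 - 42w + 216 = (w^3 + 2w^2 - 51w + 108) + (-9w^2 + 9w + 108)
  w^3 + 2w^2 - 51w + 108 = (-(1/9)w - 1/3)(-9w^2 + 9w + 108) + (-36w + 144)
  -9w^2 + 9w + 108 = ((1/4)w + 3/4)(-36w + 144) + (0)
Last nonzero remainder: -36w + 144. Dividing through by -36 gives the monic gcd w - 4.

w - 4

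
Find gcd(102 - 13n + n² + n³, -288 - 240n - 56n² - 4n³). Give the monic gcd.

6 + n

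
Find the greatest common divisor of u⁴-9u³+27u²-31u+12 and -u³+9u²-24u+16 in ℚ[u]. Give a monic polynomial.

Euclidean algorithm in ℚ[u]:
  u⁴-9u³+27u²-31u+12 = (-u)(-u³+9u²-24u+16) + (3u²-15u+12)
  -u³+9u²-24u+16 = (-(1/3)u+4/3)(3u²-15u+12) + (0)
Last nonzero remainder: 3u²-15u+12. Dividing through by 3 gives the monic gcd u²-5u+4.

u²-5u+4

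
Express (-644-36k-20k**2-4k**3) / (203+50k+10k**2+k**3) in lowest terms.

(-92+8k-4k**2)/(29+3k+k**2)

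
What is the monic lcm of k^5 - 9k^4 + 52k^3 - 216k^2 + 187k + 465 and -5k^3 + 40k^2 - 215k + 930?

k^6 - 15k^5 + 106k^4 - 528k^3 + 1483k^2 - 657k - 2790

Euclidean algorithm in ℚ[k]:
  k^5 - 9k^4 + 52k^3 - 216k^2 + 187k + 465 = (-(1/5)k^2 + (1/5)k - 1/5)(-5k^3 + 40k^2 - 215k + 930) + (21k^2 - 42k + 651)
  -5k^3 + 40k^2 - 215k + 930 = (-(5/21)k + 10/7)(21k^2 - 42k + 651) + (0)
Last nonzero remainder: 21k^2 - 42k + 651. Dividing through by 21 gives the monic gcd k^2 - 2k + 31.
Then lcm(f, g) = f·g / gcd(f, g); expanding and making the result monic gives the answer.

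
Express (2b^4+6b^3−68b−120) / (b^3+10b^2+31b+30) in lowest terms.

Euclidean algorithm in ℚ[b]:
  2b^4+6b^3−68b−120 = (2b−14)(b^3+10b^2+31b+30) + (78b^2+306b+300)
  b^3+10b^2+31b+30 = ((1/78)b+79/1014)(78b^2+306b+300) + ((560/169)b+1120/169)
  78b^2+306b+300 = ((6591/280)b+2535/56)((560/169)b+1120/169) + (0)
Last nonzero remainder: (560/169)b+1120/169. Dividing through by 560/169 gives the monic gcd b+2.
Cancel b+2 from numerator and denominator to get the reduced form.

(2b^3+2b^2−4b−60)/(b^2+8b+15)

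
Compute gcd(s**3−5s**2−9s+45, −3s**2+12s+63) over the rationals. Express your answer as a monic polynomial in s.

s+3

By polynomial division,
  s**3−5s**2−9s+45 = (−(1/3)s+1/3)(−3s**2+12s+63) + (8s+24)
  −3s**2+12s+63 = (−(3/8)s+21/8)(8s+24) + (0)
Last nonzero remainder: 8s+24. Dividing through by 8 gives the monic gcd s+3.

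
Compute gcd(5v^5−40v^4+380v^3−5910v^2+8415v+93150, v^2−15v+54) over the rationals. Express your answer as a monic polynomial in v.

Euclidean algorithm in ℚ[v]:
  5v^5−40v^4+380v^3−5910v^2+8415v+93150 = (5v^3+35v^2+635v+1725)(v^2−15v+54) + (0)
The last nonzero remainder v^2−15v+54 is already monic.

v^2−15v+54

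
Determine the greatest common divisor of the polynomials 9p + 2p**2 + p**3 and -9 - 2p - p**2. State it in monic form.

9 + 2p + p**2

Repeated division with remainder:
  p**3 + 2p**2 + 9p = (-p)(-p**2 - 2p - 9) + (0)
Last nonzero remainder: -p**2 - 2p - 9. Dividing through by -1 gives the monic gcd p**2 + 2p + 9.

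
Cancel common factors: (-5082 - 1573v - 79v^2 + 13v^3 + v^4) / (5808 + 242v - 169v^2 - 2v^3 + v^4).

(7 + v)/(-8 + v)

By polynomial division,
  v^4 + 13v^3 - 79v^2 - 1573v - 5082 = (v^4 - 2v^3 - 169v^2 + 242v + 5808) + (15v^3 + 90v^2 - 1815v - 10890)
  v^4 - 2v^3 - 169v^2 + 242v + 5808 = ((1/15)v - 8/15)(15v^3 + 90v^2 - 1815v - 10890) + (0)
Last nonzero remainder: 15v^3 + 90v^2 - 1815v - 10890. Dividing through by 15 gives the monic gcd v^3 + 6v^2 - 121v - 726.
Cancel v^3 + 6v^2 - 121v - 726 from numerator and denominator to get the reduced form.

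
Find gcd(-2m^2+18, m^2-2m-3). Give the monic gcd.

m-3

Repeated division with remainder:
  -2m^2+18 = (-2)(m^2-2m-3) + (-4m+12)
  m^2-2m-3 = (-(1/4)m-1/4)(-4m+12) + (0)
Last nonzero remainder: -4m+12. Dividing through by -4 gives the monic gcd m-3.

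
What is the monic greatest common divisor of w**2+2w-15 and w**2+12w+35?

Apply the Euclidean algorithm:
  w**2+2w-15 = (w**2+12w+35) + (-10w-50)
  w**2+12w+35 = (-(1/10)w-7/10)(-10w-50) + (0)
Last nonzero remainder: -10w-50. Dividing through by -10 gives the monic gcd w+5.

w+5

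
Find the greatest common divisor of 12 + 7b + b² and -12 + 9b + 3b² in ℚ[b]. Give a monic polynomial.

4 + b

By polynomial division,
  b² + 7b + 12 = (1/3)(3b² + 9b - 12) + (4b + 16)
  3b² + 9b - 12 = ((3/4)b - 3/4)(4b + 16) + (0)
Last nonzero remainder: 4b + 16. Dividing through by 4 gives the monic gcd b + 4.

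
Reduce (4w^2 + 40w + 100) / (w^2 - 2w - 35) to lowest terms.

(4w + 20)/(w - 7)

Euclidean algorithm in ℚ[w]:
  4w^2 + 40w + 100 = (4)(w^2 - 2w - 35) + (48w + 240)
  w^2 - 2w - 35 = ((1/48)w - 7/48)(48w + 240) + (0)
Last nonzero remainder: 48w + 240. Dividing through by 48 gives the monic gcd w + 5.
Cancel w + 5 from numerator and denominator to get the reduced form.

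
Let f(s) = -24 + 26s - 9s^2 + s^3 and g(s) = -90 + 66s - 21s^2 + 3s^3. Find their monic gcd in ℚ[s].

Apply the Euclidean algorithm:
  s^3 - 9s^2 + 26s - 24 = (1/3)(3s^3 - 21s^2 + 66s - 90) + (-2s^2 + 4s + 6)
  3s^3 - 21s^2 + 66s - 90 = (-(3/2)s + 15/2)(-2s^2 + 4s + 6) + (45s - 135)
  -2s^2 + 4s + 6 = (-(2/45)s - 2/45)(45s - 135) + (0)
Last nonzero remainder: 45s - 135. Dividing through by 45 gives the monic gcd s - 3.

-3 + s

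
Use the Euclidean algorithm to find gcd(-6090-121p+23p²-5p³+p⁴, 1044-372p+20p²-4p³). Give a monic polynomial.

Apply the Euclidean algorithm:
  p⁴-5p³+23p²-121p-6090 = (-(1/4)p)(-4p³+20p²-372p+1044) + (-70p²+140p-6090)
  -4p³+20p²-372p+1044 = ((2/35)p-6/35)(-70p²+140p-6090) + (0)
Last nonzero remainder: -70p²+140p-6090. Dividing through by -70 gives the monic gcd p²-2p+87.

87-2p+p²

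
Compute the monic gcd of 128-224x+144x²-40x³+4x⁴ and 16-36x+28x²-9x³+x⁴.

-16+20x-8x²+x³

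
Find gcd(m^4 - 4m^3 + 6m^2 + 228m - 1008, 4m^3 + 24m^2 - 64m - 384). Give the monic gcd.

By polynomial division,
  m^4 - 4m^3 + 6m^2 + 228m - 1008 = ((1/4)m - 5/2)(4m^3 + 24m^2 - 64m - 384) + (82m^2 + 164m - 1968)
  4m^3 + 24m^2 - 64m - 384 = ((2/41)m + 8/41)(82m^2 + 164m - 1968) + (0)
Last nonzero remainder: 82m^2 + 164m - 1968. Dividing through by 82 gives the monic gcd m^2 + 2m - 24.

m^2 + 2m - 24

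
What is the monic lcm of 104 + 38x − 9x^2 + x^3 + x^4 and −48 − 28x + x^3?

−624 − 124x + 92x^2 − 15x^3 − 5x^4 + x^5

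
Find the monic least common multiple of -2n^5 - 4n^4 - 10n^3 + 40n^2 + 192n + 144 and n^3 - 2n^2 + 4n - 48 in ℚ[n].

n^6 - 2n^5 - 3n^4 - 40n^3 - 16n^2 + 312n + 288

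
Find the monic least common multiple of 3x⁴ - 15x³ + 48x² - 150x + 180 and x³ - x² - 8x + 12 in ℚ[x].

Euclidean algorithm in ℚ[x]:
  3x⁴ - 15x³ + 48x² - 150x + 180 = (3x - 12)(x³ - x² - 8x + 12) + (60x² - 282x + 324)
  x³ - x² - 8x + 12 = ((1/60)x + 37/600)(60x² - 282x + 324) + ((399/100)x - 399/50)
  60x² - 282x + 324 = ((2000/133)x - 5400/133)((399/100)x - 399/50) + (0)
Last nonzero remainder: (399/100)x - 399/50. Dividing through by 399/100 gives the monic gcd x - 2.
Then lcm(f, g) = f·g / gcd(f, g); expanding and making the result monic gives the answer.

x⁶ - 4x⁵ + 5x⁴ - 4x³ - 86x² + 360x - 360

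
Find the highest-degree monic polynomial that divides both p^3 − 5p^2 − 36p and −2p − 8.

p + 4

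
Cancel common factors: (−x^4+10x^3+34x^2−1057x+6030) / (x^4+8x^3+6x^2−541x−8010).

By polynomial division,
  −x^4+10x^3+34x^2−1057x+6030 = (−1)(x^4+8x^3+6x^2−541x−8010) + (18x^3+40x^2−1598x−1980)
  x^4+8x^3+6x^2−541x−8010 = ((1/18)x+26/81)(18x^3+40x^2−1598x−1980) + ((6637/81)x^2+(6637/81)x−66370/9)
  18x^3+40x^2−1598x−1980 = ((1458/6637)x+1782/6637)((6637/81)x^2+(6637/81)x−66370/9) + (0)
Last nonzero remainder: (6637/81)x^2+(6637/81)x−66370/9. Dividing through by 6637/81 gives the monic gcd x^2+x−90.
Cancel x^2+x−90 from numerator and denominator to get the reduced form.

(−x^2+11x−67)/(x^2+7x+89)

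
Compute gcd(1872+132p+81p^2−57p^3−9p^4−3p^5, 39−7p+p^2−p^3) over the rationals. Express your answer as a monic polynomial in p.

Euclidean algorithm in ℚ[p]:
  −3p^5−9p^4−57p^3+81p^2+132p+1872 = (3p^2+12p+48)(−p^3+p^2−7p+39) + (0)
Last nonzero remainder: −p^3+p^2−7p+39. Dividing through by −1 gives the monic gcd p^3−p^2+7p−39.

−39+7p−p^2+p^3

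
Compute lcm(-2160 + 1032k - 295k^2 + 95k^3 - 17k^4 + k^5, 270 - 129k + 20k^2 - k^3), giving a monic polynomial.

12960 - 8352k + 2802k^2 - 865k^3 + 197k^4 - 23k^5 + k^6

Apply the Euclidean algorithm:
  k^5 - 17k^4 + 95k^3 - 295k^2 + 1032k - 2160 = (-k^2 - 3k - 26)(-k^3 + 20k^2 - 129k + 270) + (108k^2 - 1512k + 4860)
  -k^3 + 20k^2 - 129k + 270 = (-(1/108)k + 1/18)(108k^2 - 1512k + 4860) + (0)
Last nonzero remainder: 108k^2 - 1512k + 4860. Dividing through by 108 gives the monic gcd k^2 - 14k + 45.
Then lcm(f, g) = f·g / gcd(f, g); expanding and making the result monic gives the answer.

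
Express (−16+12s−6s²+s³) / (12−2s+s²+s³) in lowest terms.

(−4+s)/(3+s)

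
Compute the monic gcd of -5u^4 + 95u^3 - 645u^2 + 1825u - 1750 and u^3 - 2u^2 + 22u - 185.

u - 5

Euclidean algorithm in ℚ[u]:
  -5u^4 + 95u^3 - 645u^2 + 1825u - 1750 = (-5u + 85)(u^3 - 2u^2 + 22u - 185) + (-365u^2 - 970u + 13975)
  u^3 - 2u^2 + 22u - 185 = (-(1/365)u + 68/5329)(-365u^2 - 970u + 13975) + ((387233/5329)u - 1936165/5329)
  -365u^2 - 970u + 13975 = (-(1945085/387233)u - 14894555/387233)((387233/5329)u - 1936165/5329) + (0)
Last nonzero remainder: (387233/5329)u - 1936165/5329. Dividing through by 387233/5329 gives the monic gcd u - 5.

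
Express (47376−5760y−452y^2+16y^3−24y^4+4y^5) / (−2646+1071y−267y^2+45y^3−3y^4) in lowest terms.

(−1128−212y−28y^2−4y^3)/(63−6y+3y^2)

By polynomial division,
  4y^5−24y^4+16y^3−452y^2−5760y+47376 = (−(4/3)y−12)(−3y^4+45y^3−267y^2+1071y−2646) + (200y^3−2228y^2+3564y+15624)
  −3y^4+45y^3−267y^2+1071y−2646 = (−(3/200)y+579/10000)(200y^3−2228y^2+3564y+15624) + (−(211347/2500)y^2+(2747511/2500)y−4438287/1250)
  200y^3−2228y^2+3564y+15624 = (−(500000/211347)y−310000/70449)(−(211347/2500)y^2+(2747511/2500)y−4438287/1250) + (0)
Last nonzero remainder: −(211347/2500)y^2+(2747511/2500)y−4438287/1250. Dividing through by −211347/2500 gives the monic gcd y^2−13y+42.
Cancel y^2−13y+42 from numerator and denominator to get the reduced form.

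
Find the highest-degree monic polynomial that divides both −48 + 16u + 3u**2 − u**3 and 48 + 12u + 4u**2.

1

Apply the Euclidean algorithm:
  −u**3 + 3u**2 + 16u − 48 = (−(1/4)u + 3/2)(4u**2 + 12u + 48) + (10u − 120)
  4u**2 + 12u + 48 = ((2/5)u + 6)(10u − 120) + (768)
  10u − 120 = ((5/384)u − 5/32)(768) + (0)
The last nonzero remainder is the constant 768, so the polynomials are coprime and gcd = 1.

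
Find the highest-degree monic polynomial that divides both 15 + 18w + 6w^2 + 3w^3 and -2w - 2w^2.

Apply the Euclidean algorithm:
  3w^3 + 6w^2 + 18w + 15 = (-(3/2)w - 3/2)(-2w^2 - 2w) + (15w + 15)
  -2w^2 - 2w = (-(2/15)w)(15w + 15) + (0)
Last nonzero remainder: 15w + 15. Dividing through by 15 gives the monic gcd w + 1.

1 + w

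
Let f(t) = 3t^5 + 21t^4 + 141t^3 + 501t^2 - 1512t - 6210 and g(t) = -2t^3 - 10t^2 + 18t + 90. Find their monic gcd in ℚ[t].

Euclidean algorithm in ℚ[t]:
  3t^5 + 21t^4 + 141t^3 + 501t^2 - 1512t - 6210 = (-(3/2)t^2 - 3t - 69)(-2t^3 - 10t^2 + 18t + 90) + (0)
Last nonzero remainder: -2t^3 - 10t^2 + 18t + 90. Dividing through by -2 gives the monic gcd t^3 + 5t^2 - 9t - 45.

t^3 + 5t^2 - 9t - 45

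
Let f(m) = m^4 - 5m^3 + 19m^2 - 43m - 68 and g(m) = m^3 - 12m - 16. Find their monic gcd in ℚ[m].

m - 4

Apply the Euclidean algorithm:
  m^4 - 5m^3 + 19m^2 - 43m - 68 = (m - 5)(m^3 - 12m - 16) + (31m^2 - 87m - 148)
  m^3 - 12m - 16 = ((1/31)m + 87/961)(31m^2 - 87m - 148) + ((625/961)m - 2500/961)
  31m^2 - 87m - 148 = ((29791/625)m + 35557/625)((625/961)m - 2500/961) + (0)
Last nonzero remainder: (625/961)m - 2500/961. Dividing through by 625/961 gives the monic gcd m - 4.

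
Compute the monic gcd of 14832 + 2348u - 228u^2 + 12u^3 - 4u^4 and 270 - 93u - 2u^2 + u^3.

By polynomial division,
  -4u^4 + 12u^3 - 228u^2 + 2348u + 14832 = (-4u + 4)(u^3 - 2u^2 - 93u + 270) + (-592u^2 + 3800u + 13752)
  u^3 - 2u^2 - 93u + 270 = (-(1/592)u - 327/43808)(-592u^2 + 3800u + 13752) + (-(226737/5476)u + 2040633/5476)
  -592u^2 + 3800u + 13752 = ((3241792/226737)u + 8367328/226737)(-(226737/5476)u + 2040633/5476) + (0)
Last nonzero remainder: -(226737/5476)u + 2040633/5476. Dividing through by -226737/5476 gives the monic gcd u - 9.

-9 + u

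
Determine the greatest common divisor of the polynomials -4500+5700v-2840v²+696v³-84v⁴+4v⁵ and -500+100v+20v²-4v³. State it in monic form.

By polynomial division,
  4v⁵-84v⁴+696v³-2840v²+5700v-4500 = (-v²+16v-119)(-4v³+20v²+100v-500) + (-2560v²+25600v-64000)
  -4v³+20v²+100v-500 = ((1/640)v+1/128)(-2560v²+25600v-64000) + (0)
Last nonzero remainder: -2560v²+25600v-64000. Dividing through by -2560 gives the monic gcd v²-10v+25.

25-10v+v²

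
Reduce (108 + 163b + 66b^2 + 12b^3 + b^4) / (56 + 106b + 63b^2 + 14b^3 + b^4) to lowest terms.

(27 + 7b + b^2)/(14 + 9b + b^2)

By polynomial division,
  b^4 + 12b^3 + 66b^2 + 163b + 108 = (b^4 + 14b^3 + 63b^2 + 106b + 56) + (−2b^3 + 3b^2 + 57b + 52)
  b^4 + 14b^3 + 63b^2 + 106b + 56 = (−(1/2)b − 31/4)(−2b^3 + 3b^2 + 57b + 52) + ((459/4)b^2 + (2295/4)b + 459)
  −2b^3 + 3b^2 + 57b + 52 = (−(8/459)b + 52/459)((459/4)b^2 + (2295/4)b + 459) + (0)
Last nonzero remainder: (459/4)b^2 + (2295/4)b + 459. Dividing through by 459/4 gives the monic gcd b^2 + 5b + 4.
Cancel b^2 + 5b + 4 from numerator and denominator to get the reduced form.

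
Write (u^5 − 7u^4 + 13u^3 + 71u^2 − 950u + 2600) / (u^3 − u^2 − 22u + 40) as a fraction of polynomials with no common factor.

Euclidean algorithm in ℚ[u]:
  u^5 − 7u^4 + 13u^3 + 71u^2 − 950u + 2600 = (u^2 − 6u + 29)(u^3 − u^2 − 22u + 40) + (−72u^2 − 72u + 1440)
  u^3 − u^2 − 22u + 40 = (−(1/72)u + 1/36)(−72u^2 − 72u + 1440) + (0)
Last nonzero remainder: −72u^2 − 72u + 1440. Dividing through by −72 gives the monic gcd u^2 + u − 20.
Cancel u^2 + u − 20 from numerator and denominator to get the reduced form.

(u^3 − 8u^2 + 41u − 130)/(u − 2)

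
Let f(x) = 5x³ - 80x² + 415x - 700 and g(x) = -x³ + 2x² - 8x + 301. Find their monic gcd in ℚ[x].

x - 7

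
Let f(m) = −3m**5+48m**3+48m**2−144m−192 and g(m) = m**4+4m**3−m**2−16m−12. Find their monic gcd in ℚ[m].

m**2−4

Repeated division with remainder:
  −3m**5+48m**3+48m**2−144m−192 = (−3m+12)(m**4+4m**3−m**2−16m−12) + (−3m**3+12m**2+12m−48)
  m**4+4m**3−m**2−16m−12 = (−(1/3)m−8/3)(−3m**3+12m**2+12m−48) + (35m**2−140)
  −3m**3+12m**2+12m−48 = (−(3/35)m+12/35)(35m**2−140) + (0)
Last nonzero remainder: 35m**2−140. Dividing through by 35 gives the monic gcd m**2−4.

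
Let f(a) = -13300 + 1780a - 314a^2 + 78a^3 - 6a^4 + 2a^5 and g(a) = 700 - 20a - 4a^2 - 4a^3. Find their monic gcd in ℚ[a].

-175 + 5a + a^2 + a^3

By polynomial division,
  2a^5 - 6a^4 + 78a^3 - 314a^2 + 1780a - 13300 = (-(1/2)a^2 + 2a - 19)(-4a^3 - 4a^2 - 20a + 700) + (0)
Last nonzero remainder: -4a^3 - 4a^2 - 20a + 700. Dividing through by -4 gives the monic gcd a^3 + a^2 + 5a - 175.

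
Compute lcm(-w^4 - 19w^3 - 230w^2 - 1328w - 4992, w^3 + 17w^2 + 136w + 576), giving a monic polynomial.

By polynomial division,
  -w^4 - 19w^3 - 230w^2 - 1328w - 4992 = (-w - 2)(w^3 + 17w^2 + 136w + 576) + (-60w^2 - 480w - 3840)
  w^3 + 17w^2 + 136w + 576 = (-(1/60)w - 3/20)(-60w^2 - 480w - 3840) + (0)
Last nonzero remainder: -60w^2 - 480w - 3840. Dividing through by -60 gives the monic gcd w^2 + 8w + 64.
Then lcm(f, g) = f·g / gcd(f, g); expanding and making the result monic gives the answer.

w^5 + 28w^4 + 401w^3 + 3398w^2 + 16944w + 44928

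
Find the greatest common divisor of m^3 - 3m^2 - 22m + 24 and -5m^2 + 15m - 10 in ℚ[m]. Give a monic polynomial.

Apply the Euclidean algorithm:
  m^3 - 3m^2 - 22m + 24 = (-(1/5)m)(-5m^2 + 15m - 10) + (-24m + 24)
  -5m^2 + 15m - 10 = ((5/24)m - 5/12)(-24m + 24) + (0)
Last nonzero remainder: -24m + 24. Dividing through by -24 gives the monic gcd m - 1.

m - 1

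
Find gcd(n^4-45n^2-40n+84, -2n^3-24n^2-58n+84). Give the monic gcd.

Euclidean algorithm in ℚ[n]:
  n^4-45n^2-40n+84 = (-(1/2)n+6)(-2n^3-24n^2-58n+84) + (70n^2+350n-420)
  -2n^3-24n^2-58n+84 = (-(1/35)n-1/5)(70n^2+350n-420) + (0)
Last nonzero remainder: 70n^2+350n-420. Dividing through by 70 gives the monic gcd n^2+5n-6.

n^2+5n-6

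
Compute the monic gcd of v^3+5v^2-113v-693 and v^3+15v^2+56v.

v+7

Euclidean algorithm in ℚ[v]:
  v^3+5v^2-113v-693 = (v^3+15v^2+56v) + (-10v^2-169v-693)
  v^3+15v^2+56v = (-(1/10)v+19/100)(-10v^2-169v-693) + ((1881/100)v+13167/100)
  -10v^2-169v-693 = (-(1000/1881)v-100/19)((1881/100)v+13167/100) + (0)
Last nonzero remainder: (1881/100)v+13167/100. Dividing through by 1881/100 gives the monic gcd v+7.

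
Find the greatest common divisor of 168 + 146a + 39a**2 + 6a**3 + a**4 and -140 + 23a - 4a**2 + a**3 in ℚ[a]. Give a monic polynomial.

28 + a + a**2

Apply the Euclidean algorithm:
  a**4 + 6a**3 + 39a**2 + 146a + 168 = (a + 10)(a**3 - 4a**2 + 23a - 140) + (56a**2 + 56a + 1568)
  a**3 - 4a**2 + 23a - 140 = ((1/56)a - 5/56)(56a**2 + 56a + 1568) + (0)
Last nonzero remainder: 56a**2 + 56a + 1568. Dividing through by 56 gives the monic gcd a**2 + a + 28.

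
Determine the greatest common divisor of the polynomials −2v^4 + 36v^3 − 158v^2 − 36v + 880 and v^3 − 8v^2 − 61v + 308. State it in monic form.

By polynomial division,
  −2v^4 + 36v^3 − 158v^2 − 36v + 880 = (−2v + 20)(v^3 − 8v^2 − 61v + 308) + (−120v^2 + 1800v − 5280)
  v^3 − 8v^2 − 61v + 308 = (−(1/120)v − 7/120)(−120v^2 + 1800v − 5280) + (0)
Last nonzero remainder: −120v^2 + 1800v − 5280. Dividing through by −120 gives the monic gcd v^2 − 15v + 44.

v^2 − 15v + 44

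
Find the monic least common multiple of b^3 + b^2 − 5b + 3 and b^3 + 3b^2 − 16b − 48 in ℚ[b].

Apply the Euclidean algorithm:
  b^3 + b^2 − 5b + 3 = (b^3 + 3b^2 − 16b − 48) + (−2b^2 + 11b + 51)
  b^3 + 3b^2 − 16b − 48 = (−(1/2)b − 17/4)(−2b^2 + 11b + 51) + ((225/4)b + 675/4)
  −2b^2 + 11b + 51 = (−(8/225)b + 68/225)((225/4)b + 675/4) + (0)
Last nonzero remainder: (225/4)b + 675/4. Dividing through by 225/4 gives the monic gcd b + 3.
Then lcm(f, g) = f·g / gcd(f, g); expanding and making the result monic gives the answer.

b^5 + b^4 − 21b^3 − 13b^2 + 80b − 48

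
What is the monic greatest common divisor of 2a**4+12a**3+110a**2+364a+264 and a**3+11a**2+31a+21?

a**2+4a+3

By polynomial division,
  2a**4+12a**3+110a**2+364a+264 = (2a−10)(a**3+11a**2+31a+21) + (158a**2+632a+474)
  a**3+11a**2+31a+21 = ((1/158)a+7/158)(158a**2+632a+474) + (0)
Last nonzero remainder: 158a**2+632a+474. Dividing through by 158 gives the monic gcd a**2+4a+3.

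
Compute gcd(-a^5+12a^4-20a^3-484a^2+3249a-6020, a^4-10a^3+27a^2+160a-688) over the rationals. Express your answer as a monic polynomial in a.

Euclidean algorithm in ℚ[a]:
  -a^5+12a^4-20a^3-484a^2+3249a-6020 = (-a+2)(a^4-10a^3+27a^2+160a-688) + (27a^3-378a^2+2241a-4644)
  a^4-10a^3+27a^2+160a-688 = ((1/27)a+4/27)(27a^3-378a^2+2241a-4644) + (0)
Last nonzero remainder: 27a^3-378a^2+2241a-4644. Dividing through by 27 gives the monic gcd a^3-14a^2+83a-172.

a^3-14a^2+83a-172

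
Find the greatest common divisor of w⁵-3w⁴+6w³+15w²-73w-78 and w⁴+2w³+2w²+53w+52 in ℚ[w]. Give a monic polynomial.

Apply the Euclidean algorithm:
  w⁵-3w⁴+6w³+15w²-73w-78 = (w-5)(w⁴+2w³+2w²+53w+52) + (14w³-28w²+140w+182)
  w⁴+2w³+2w²+53w+52 = ((1/14)w+2/7)(14w³-28w²+140w+182) + (0)
Last nonzero remainder: 14w³-28w²+140w+182. Dividing through by 14 gives the monic gcd w³-2w²+10w+13.

w³-2w²+10w+13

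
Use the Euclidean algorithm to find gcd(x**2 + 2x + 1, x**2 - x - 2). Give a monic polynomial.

Euclidean algorithm in ℚ[x]:
  x**2 + 2x + 1 = (x**2 - x - 2) + (3x + 3)
  x**2 - x - 2 = ((1/3)x - 2/3)(3x + 3) + (0)
Last nonzero remainder: 3x + 3. Dividing through by 3 gives the monic gcd x + 1.

x + 1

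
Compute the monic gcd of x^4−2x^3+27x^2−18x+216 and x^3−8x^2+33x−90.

Apply the Euclidean algorithm:
  x^4−2x^3+27x^2−18x+216 = (x+6)(x^3−8x^2+33x−90) + (42x^2−126x+756)
  x^3−8x^2+33x−90 = ((1/42)x−5/42)(42x^2−126x+756) + (0)
Last nonzero remainder: 42x^2−126x+756. Dividing through by 42 gives the monic gcd x^2−3x+18.

x^2−3x+18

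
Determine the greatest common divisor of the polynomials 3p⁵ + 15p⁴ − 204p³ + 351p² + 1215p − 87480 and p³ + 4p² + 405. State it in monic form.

p³ + 4p² + 405

Apply the Euclidean algorithm:
  3p⁵ + 15p⁴ − 204p³ + 351p² + 1215p − 87480 = (3p² + 3p − 216)(p³ + 4p² + 405) + (0)
The last nonzero remainder p³ + 4p² + 405 is already monic.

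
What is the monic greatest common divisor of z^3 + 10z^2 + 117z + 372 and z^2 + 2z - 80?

1

Repeated division with remainder:
  z^3 + 10z^2 + 117z + 372 = (z + 8)(z^2 + 2z - 80) + (181z + 1012)
  z^2 + 2z - 80 = ((1/181)z - 650/32761)(181z + 1012) + (-1963080/32761)
  181z + 1012 = (-(5929741/1963080)z - 8288533/490770)(-1963080/32761) + (0)
The last nonzero remainder is the constant -1963080/32761, so the polynomials are coprime and gcd = 1.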